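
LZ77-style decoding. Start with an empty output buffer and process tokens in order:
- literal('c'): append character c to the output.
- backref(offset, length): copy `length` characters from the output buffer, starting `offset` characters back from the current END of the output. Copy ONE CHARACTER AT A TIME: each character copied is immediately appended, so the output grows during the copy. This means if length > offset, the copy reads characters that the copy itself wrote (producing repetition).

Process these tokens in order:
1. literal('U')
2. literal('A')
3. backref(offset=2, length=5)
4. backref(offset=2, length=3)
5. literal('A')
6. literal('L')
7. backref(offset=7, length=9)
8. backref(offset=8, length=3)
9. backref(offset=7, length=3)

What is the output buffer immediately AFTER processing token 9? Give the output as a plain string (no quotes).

Answer: UAUAUAUAUAALAUAUAALAUUAUALA

Derivation:
Token 1: literal('U'). Output: "U"
Token 2: literal('A'). Output: "UA"
Token 3: backref(off=2, len=5) (overlapping!). Copied 'UAUAU' from pos 0. Output: "UAUAUAU"
Token 4: backref(off=2, len=3) (overlapping!). Copied 'AUA' from pos 5. Output: "UAUAUAUAUA"
Token 5: literal('A'). Output: "UAUAUAUAUAA"
Token 6: literal('L'). Output: "UAUAUAUAUAAL"
Token 7: backref(off=7, len=9) (overlapping!). Copied 'AUAUAALAU' from pos 5. Output: "UAUAUAUAUAALAUAUAALAU"
Token 8: backref(off=8, len=3). Copied 'UAU' from pos 13. Output: "UAUAUAUAUAALAUAUAALAUUAU"
Token 9: backref(off=7, len=3). Copied 'ALA' from pos 17. Output: "UAUAUAUAUAALAUAUAALAUUAUALA"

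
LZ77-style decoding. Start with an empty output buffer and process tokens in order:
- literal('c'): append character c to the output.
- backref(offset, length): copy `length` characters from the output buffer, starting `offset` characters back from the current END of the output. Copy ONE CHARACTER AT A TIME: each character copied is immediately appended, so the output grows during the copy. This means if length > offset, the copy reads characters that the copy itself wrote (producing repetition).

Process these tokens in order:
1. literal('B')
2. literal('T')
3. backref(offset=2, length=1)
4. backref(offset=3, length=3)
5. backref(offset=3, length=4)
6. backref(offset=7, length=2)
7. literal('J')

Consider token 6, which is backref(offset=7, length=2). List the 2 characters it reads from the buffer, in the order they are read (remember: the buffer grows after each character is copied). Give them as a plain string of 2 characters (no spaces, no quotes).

Token 1: literal('B'). Output: "B"
Token 2: literal('T'). Output: "BT"
Token 3: backref(off=2, len=1). Copied 'B' from pos 0. Output: "BTB"
Token 4: backref(off=3, len=3). Copied 'BTB' from pos 0. Output: "BTBBTB"
Token 5: backref(off=3, len=4) (overlapping!). Copied 'BTBB' from pos 3. Output: "BTBBTBBTBB"
Token 6: backref(off=7, len=2). Buffer before: "BTBBTBBTBB" (len 10)
  byte 1: read out[3]='B', append. Buffer now: "BTBBTBBTBBB"
  byte 2: read out[4]='T', append. Buffer now: "BTBBTBBTBBBT"

Answer: BT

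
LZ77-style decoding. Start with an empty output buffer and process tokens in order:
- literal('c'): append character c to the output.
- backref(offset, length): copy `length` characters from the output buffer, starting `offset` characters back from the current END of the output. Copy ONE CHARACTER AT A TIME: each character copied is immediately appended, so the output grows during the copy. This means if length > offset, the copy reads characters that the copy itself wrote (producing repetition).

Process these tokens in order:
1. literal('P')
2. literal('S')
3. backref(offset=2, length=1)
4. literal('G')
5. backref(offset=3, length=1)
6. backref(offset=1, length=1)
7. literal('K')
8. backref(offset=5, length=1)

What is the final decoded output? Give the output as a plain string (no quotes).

Answer: PSPGSSKP

Derivation:
Token 1: literal('P'). Output: "P"
Token 2: literal('S'). Output: "PS"
Token 3: backref(off=2, len=1). Copied 'P' from pos 0. Output: "PSP"
Token 4: literal('G'). Output: "PSPG"
Token 5: backref(off=3, len=1). Copied 'S' from pos 1. Output: "PSPGS"
Token 6: backref(off=1, len=1). Copied 'S' from pos 4. Output: "PSPGSS"
Token 7: literal('K'). Output: "PSPGSSK"
Token 8: backref(off=5, len=1). Copied 'P' from pos 2. Output: "PSPGSSKP"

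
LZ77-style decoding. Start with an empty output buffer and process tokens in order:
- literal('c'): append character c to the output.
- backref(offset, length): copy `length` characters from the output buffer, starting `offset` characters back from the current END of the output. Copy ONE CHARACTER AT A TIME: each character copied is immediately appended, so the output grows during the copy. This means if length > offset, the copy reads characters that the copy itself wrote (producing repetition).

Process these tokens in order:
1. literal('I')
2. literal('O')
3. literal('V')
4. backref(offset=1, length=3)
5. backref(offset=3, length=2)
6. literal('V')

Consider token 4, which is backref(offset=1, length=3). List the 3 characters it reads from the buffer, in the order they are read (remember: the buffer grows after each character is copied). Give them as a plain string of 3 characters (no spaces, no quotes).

Answer: VVV

Derivation:
Token 1: literal('I'). Output: "I"
Token 2: literal('O'). Output: "IO"
Token 3: literal('V'). Output: "IOV"
Token 4: backref(off=1, len=3). Buffer before: "IOV" (len 3)
  byte 1: read out[2]='V', append. Buffer now: "IOVV"
  byte 2: read out[3]='V', append. Buffer now: "IOVVV"
  byte 3: read out[4]='V', append. Buffer now: "IOVVVV"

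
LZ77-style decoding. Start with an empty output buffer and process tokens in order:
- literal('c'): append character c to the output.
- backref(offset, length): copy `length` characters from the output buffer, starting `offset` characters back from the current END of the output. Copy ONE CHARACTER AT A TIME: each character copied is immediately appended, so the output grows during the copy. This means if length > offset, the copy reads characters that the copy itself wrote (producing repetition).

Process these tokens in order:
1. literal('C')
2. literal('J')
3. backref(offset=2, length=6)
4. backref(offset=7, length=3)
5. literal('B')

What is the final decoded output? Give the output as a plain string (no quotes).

Token 1: literal('C'). Output: "C"
Token 2: literal('J'). Output: "CJ"
Token 3: backref(off=2, len=6) (overlapping!). Copied 'CJCJCJ' from pos 0. Output: "CJCJCJCJ"
Token 4: backref(off=7, len=3). Copied 'JCJ' from pos 1. Output: "CJCJCJCJJCJ"
Token 5: literal('B'). Output: "CJCJCJCJJCJB"

Answer: CJCJCJCJJCJB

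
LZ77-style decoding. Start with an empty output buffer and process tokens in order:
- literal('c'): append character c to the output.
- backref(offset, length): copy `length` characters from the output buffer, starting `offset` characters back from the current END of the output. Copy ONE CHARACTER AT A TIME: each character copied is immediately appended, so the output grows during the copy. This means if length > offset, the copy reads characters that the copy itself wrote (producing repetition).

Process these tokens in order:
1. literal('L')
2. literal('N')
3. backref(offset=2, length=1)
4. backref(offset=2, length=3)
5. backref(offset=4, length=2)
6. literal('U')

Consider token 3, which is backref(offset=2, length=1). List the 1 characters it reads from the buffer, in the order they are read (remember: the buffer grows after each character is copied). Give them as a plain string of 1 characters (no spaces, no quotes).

Token 1: literal('L'). Output: "L"
Token 2: literal('N'). Output: "LN"
Token 3: backref(off=2, len=1). Buffer before: "LN" (len 2)
  byte 1: read out[0]='L', append. Buffer now: "LNL"

Answer: L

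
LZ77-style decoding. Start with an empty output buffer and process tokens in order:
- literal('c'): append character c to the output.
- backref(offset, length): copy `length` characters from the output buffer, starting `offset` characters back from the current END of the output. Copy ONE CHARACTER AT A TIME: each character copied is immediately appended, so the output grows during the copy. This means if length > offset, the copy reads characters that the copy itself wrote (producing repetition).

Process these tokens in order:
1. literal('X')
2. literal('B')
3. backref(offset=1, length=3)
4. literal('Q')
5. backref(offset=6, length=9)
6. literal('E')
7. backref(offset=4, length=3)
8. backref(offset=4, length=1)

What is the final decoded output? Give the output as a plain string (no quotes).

Token 1: literal('X'). Output: "X"
Token 2: literal('B'). Output: "XB"
Token 3: backref(off=1, len=3) (overlapping!). Copied 'BBB' from pos 1. Output: "XBBBB"
Token 4: literal('Q'). Output: "XBBBBQ"
Token 5: backref(off=6, len=9) (overlapping!). Copied 'XBBBBQXBB' from pos 0. Output: "XBBBBQXBBBBQXBB"
Token 6: literal('E'). Output: "XBBBBQXBBBBQXBBE"
Token 7: backref(off=4, len=3). Copied 'XBB' from pos 12. Output: "XBBBBQXBBBBQXBBEXBB"
Token 8: backref(off=4, len=1). Copied 'E' from pos 15. Output: "XBBBBQXBBBBQXBBEXBBE"

Answer: XBBBBQXBBBBQXBBEXBBE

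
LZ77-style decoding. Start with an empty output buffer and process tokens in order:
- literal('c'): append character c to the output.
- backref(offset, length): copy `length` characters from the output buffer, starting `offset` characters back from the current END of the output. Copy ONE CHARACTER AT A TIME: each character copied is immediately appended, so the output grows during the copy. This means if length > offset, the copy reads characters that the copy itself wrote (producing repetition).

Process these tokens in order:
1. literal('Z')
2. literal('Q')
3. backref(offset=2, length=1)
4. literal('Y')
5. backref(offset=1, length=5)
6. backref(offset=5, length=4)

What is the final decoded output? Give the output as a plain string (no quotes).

Token 1: literal('Z'). Output: "Z"
Token 2: literal('Q'). Output: "ZQ"
Token 3: backref(off=2, len=1). Copied 'Z' from pos 0. Output: "ZQZ"
Token 4: literal('Y'). Output: "ZQZY"
Token 5: backref(off=1, len=5) (overlapping!). Copied 'YYYYY' from pos 3. Output: "ZQZYYYYYY"
Token 6: backref(off=5, len=4). Copied 'YYYY' from pos 4. Output: "ZQZYYYYYYYYYY"

Answer: ZQZYYYYYYYYYY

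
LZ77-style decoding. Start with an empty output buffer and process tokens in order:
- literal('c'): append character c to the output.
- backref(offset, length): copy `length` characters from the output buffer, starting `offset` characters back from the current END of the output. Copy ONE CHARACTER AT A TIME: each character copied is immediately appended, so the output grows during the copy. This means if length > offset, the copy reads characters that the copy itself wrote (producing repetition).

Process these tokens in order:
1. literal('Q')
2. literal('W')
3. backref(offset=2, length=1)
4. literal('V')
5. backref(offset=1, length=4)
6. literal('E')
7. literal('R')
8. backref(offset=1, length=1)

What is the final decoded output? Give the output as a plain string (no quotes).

Answer: QWQVVVVVERR

Derivation:
Token 1: literal('Q'). Output: "Q"
Token 2: literal('W'). Output: "QW"
Token 3: backref(off=2, len=1). Copied 'Q' from pos 0. Output: "QWQ"
Token 4: literal('V'). Output: "QWQV"
Token 5: backref(off=1, len=4) (overlapping!). Copied 'VVVV' from pos 3. Output: "QWQVVVVV"
Token 6: literal('E'). Output: "QWQVVVVVE"
Token 7: literal('R'). Output: "QWQVVVVVER"
Token 8: backref(off=1, len=1). Copied 'R' from pos 9. Output: "QWQVVVVVERR"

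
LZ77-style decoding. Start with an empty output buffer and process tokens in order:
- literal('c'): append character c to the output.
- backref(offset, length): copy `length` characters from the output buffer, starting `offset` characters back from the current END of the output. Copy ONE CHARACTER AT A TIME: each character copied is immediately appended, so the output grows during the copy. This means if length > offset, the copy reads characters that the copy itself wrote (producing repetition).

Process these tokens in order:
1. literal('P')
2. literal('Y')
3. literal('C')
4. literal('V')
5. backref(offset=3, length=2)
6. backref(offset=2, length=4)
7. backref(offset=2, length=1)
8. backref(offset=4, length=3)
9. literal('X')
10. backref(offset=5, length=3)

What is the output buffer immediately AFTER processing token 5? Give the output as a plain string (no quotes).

Token 1: literal('P'). Output: "P"
Token 2: literal('Y'). Output: "PY"
Token 3: literal('C'). Output: "PYC"
Token 4: literal('V'). Output: "PYCV"
Token 5: backref(off=3, len=2). Copied 'YC' from pos 1. Output: "PYCVYC"

Answer: PYCVYC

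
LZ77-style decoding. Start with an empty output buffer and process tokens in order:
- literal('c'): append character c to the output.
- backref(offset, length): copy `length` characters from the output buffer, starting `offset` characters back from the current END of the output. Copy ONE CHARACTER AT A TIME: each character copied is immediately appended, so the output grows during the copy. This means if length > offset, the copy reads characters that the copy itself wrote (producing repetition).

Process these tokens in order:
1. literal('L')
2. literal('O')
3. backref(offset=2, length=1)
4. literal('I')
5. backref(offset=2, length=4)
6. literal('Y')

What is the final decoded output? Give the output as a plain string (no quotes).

Token 1: literal('L'). Output: "L"
Token 2: literal('O'). Output: "LO"
Token 3: backref(off=2, len=1). Copied 'L' from pos 0. Output: "LOL"
Token 4: literal('I'). Output: "LOLI"
Token 5: backref(off=2, len=4) (overlapping!). Copied 'LILI' from pos 2. Output: "LOLILILI"
Token 6: literal('Y'). Output: "LOLILILIY"

Answer: LOLILILIY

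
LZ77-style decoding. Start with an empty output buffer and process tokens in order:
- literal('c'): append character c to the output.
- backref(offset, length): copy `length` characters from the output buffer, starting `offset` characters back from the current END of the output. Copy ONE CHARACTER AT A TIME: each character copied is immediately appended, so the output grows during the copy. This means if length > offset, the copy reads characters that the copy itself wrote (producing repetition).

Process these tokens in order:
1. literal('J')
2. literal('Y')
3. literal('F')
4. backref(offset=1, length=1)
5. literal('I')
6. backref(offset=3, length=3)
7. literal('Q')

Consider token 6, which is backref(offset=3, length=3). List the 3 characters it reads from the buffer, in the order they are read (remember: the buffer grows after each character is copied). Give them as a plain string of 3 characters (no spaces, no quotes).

Answer: FFI

Derivation:
Token 1: literal('J'). Output: "J"
Token 2: literal('Y'). Output: "JY"
Token 3: literal('F'). Output: "JYF"
Token 4: backref(off=1, len=1). Copied 'F' from pos 2. Output: "JYFF"
Token 5: literal('I'). Output: "JYFFI"
Token 6: backref(off=3, len=3). Buffer before: "JYFFI" (len 5)
  byte 1: read out[2]='F', append. Buffer now: "JYFFIF"
  byte 2: read out[3]='F', append. Buffer now: "JYFFIFF"
  byte 3: read out[4]='I', append. Buffer now: "JYFFIFFI"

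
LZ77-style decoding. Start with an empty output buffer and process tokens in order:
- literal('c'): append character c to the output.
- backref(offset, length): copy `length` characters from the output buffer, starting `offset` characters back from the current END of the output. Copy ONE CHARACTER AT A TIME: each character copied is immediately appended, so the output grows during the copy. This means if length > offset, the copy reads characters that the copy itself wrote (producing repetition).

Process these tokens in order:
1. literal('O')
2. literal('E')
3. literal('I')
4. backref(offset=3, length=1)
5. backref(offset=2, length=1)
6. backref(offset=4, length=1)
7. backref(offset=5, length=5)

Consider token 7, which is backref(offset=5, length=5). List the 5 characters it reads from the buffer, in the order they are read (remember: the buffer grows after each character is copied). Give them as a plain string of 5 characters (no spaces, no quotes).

Token 1: literal('O'). Output: "O"
Token 2: literal('E'). Output: "OE"
Token 3: literal('I'). Output: "OEI"
Token 4: backref(off=3, len=1). Copied 'O' from pos 0. Output: "OEIO"
Token 5: backref(off=2, len=1). Copied 'I' from pos 2. Output: "OEIOI"
Token 6: backref(off=4, len=1). Copied 'E' from pos 1. Output: "OEIOIE"
Token 7: backref(off=5, len=5). Buffer before: "OEIOIE" (len 6)
  byte 1: read out[1]='E', append. Buffer now: "OEIOIEE"
  byte 2: read out[2]='I', append. Buffer now: "OEIOIEEI"
  byte 3: read out[3]='O', append. Buffer now: "OEIOIEEIO"
  byte 4: read out[4]='I', append. Buffer now: "OEIOIEEIOI"
  byte 5: read out[5]='E', append. Buffer now: "OEIOIEEIOIE"

Answer: EIOIE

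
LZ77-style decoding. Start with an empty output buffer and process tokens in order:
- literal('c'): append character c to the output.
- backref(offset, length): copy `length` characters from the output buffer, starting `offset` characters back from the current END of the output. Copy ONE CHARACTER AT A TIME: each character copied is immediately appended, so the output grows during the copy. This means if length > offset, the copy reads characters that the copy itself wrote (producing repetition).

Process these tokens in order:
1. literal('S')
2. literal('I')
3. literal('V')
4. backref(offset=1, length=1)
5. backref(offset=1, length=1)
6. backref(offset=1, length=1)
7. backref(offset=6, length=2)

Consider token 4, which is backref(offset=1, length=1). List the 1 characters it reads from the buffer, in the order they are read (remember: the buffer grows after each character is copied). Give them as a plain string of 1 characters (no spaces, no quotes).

Token 1: literal('S'). Output: "S"
Token 2: literal('I'). Output: "SI"
Token 3: literal('V'). Output: "SIV"
Token 4: backref(off=1, len=1). Buffer before: "SIV" (len 3)
  byte 1: read out[2]='V', append. Buffer now: "SIVV"

Answer: V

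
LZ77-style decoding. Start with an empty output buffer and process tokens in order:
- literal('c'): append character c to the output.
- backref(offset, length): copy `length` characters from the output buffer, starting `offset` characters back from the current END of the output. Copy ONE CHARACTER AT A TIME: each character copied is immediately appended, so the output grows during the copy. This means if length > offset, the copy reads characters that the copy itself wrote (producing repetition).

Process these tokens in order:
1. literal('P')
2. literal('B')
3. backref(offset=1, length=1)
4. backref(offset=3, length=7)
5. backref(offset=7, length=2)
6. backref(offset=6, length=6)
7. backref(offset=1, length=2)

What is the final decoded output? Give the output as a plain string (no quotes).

Answer: PBBPBBPBBPPBPBBPPBBB

Derivation:
Token 1: literal('P'). Output: "P"
Token 2: literal('B'). Output: "PB"
Token 3: backref(off=1, len=1). Copied 'B' from pos 1. Output: "PBB"
Token 4: backref(off=3, len=7) (overlapping!). Copied 'PBBPBBP' from pos 0. Output: "PBBPBBPBBP"
Token 5: backref(off=7, len=2). Copied 'PB' from pos 3. Output: "PBBPBBPBBPPB"
Token 6: backref(off=6, len=6). Copied 'PBBPPB' from pos 6. Output: "PBBPBBPBBPPBPBBPPB"
Token 7: backref(off=1, len=2) (overlapping!). Copied 'BB' from pos 17. Output: "PBBPBBPBBPPBPBBPPBBB"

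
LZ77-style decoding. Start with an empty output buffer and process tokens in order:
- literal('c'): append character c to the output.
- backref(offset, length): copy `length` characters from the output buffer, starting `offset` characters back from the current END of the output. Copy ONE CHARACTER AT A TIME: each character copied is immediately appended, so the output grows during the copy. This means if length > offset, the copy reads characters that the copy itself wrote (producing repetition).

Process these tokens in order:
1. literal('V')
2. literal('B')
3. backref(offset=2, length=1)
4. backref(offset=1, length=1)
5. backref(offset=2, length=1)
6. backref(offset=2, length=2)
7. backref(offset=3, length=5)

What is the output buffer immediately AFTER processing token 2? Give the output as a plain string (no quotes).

Answer: VB

Derivation:
Token 1: literal('V'). Output: "V"
Token 2: literal('B'). Output: "VB"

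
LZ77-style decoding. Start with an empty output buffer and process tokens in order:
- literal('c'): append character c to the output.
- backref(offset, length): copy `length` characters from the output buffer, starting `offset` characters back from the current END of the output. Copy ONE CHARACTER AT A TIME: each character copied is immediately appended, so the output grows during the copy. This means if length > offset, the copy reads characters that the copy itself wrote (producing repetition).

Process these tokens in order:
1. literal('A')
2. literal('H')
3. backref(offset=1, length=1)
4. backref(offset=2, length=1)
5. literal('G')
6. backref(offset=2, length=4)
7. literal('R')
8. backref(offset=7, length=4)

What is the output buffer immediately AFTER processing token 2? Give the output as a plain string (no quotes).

Answer: AH

Derivation:
Token 1: literal('A'). Output: "A"
Token 2: literal('H'). Output: "AH"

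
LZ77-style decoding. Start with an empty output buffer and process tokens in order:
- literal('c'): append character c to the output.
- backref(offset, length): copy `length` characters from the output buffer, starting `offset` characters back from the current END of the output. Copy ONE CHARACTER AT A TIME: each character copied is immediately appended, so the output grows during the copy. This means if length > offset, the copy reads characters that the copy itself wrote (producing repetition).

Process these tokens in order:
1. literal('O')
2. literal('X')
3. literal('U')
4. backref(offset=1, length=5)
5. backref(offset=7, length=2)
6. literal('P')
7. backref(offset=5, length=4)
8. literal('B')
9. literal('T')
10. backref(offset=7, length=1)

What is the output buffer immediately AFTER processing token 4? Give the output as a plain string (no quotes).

Answer: OXUUUUUU

Derivation:
Token 1: literal('O'). Output: "O"
Token 2: literal('X'). Output: "OX"
Token 3: literal('U'). Output: "OXU"
Token 4: backref(off=1, len=5) (overlapping!). Copied 'UUUUU' from pos 2. Output: "OXUUUUUU"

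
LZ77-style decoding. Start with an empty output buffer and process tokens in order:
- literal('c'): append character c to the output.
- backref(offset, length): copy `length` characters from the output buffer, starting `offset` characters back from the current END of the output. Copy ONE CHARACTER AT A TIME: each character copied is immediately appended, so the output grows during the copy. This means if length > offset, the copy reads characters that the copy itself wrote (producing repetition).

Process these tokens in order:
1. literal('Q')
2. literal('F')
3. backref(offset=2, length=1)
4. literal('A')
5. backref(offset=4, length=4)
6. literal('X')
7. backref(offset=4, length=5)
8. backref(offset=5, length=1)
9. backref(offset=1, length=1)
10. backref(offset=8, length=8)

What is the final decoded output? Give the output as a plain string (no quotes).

Answer: QFQAQFQAXFQAXFFFXFQAXFFF

Derivation:
Token 1: literal('Q'). Output: "Q"
Token 2: literal('F'). Output: "QF"
Token 3: backref(off=2, len=1). Copied 'Q' from pos 0. Output: "QFQ"
Token 4: literal('A'). Output: "QFQA"
Token 5: backref(off=4, len=4). Copied 'QFQA' from pos 0. Output: "QFQAQFQA"
Token 6: literal('X'). Output: "QFQAQFQAX"
Token 7: backref(off=4, len=5) (overlapping!). Copied 'FQAXF' from pos 5. Output: "QFQAQFQAXFQAXF"
Token 8: backref(off=5, len=1). Copied 'F' from pos 9. Output: "QFQAQFQAXFQAXFF"
Token 9: backref(off=1, len=1). Copied 'F' from pos 14. Output: "QFQAQFQAXFQAXFFF"
Token 10: backref(off=8, len=8). Copied 'XFQAXFFF' from pos 8. Output: "QFQAQFQAXFQAXFFFXFQAXFFF"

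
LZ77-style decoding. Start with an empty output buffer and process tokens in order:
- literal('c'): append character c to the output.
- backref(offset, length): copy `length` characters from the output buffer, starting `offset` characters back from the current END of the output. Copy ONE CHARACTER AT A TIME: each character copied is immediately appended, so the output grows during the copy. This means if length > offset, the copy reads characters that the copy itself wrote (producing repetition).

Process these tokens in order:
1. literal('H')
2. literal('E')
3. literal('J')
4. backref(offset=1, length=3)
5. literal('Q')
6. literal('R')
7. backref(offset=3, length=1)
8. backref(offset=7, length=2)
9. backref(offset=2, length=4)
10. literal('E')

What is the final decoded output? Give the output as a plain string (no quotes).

Answer: HEJJJJQRJJJJJJJE

Derivation:
Token 1: literal('H'). Output: "H"
Token 2: literal('E'). Output: "HE"
Token 3: literal('J'). Output: "HEJ"
Token 4: backref(off=1, len=3) (overlapping!). Copied 'JJJ' from pos 2. Output: "HEJJJJ"
Token 5: literal('Q'). Output: "HEJJJJQ"
Token 6: literal('R'). Output: "HEJJJJQR"
Token 7: backref(off=3, len=1). Copied 'J' from pos 5. Output: "HEJJJJQRJ"
Token 8: backref(off=7, len=2). Copied 'JJ' from pos 2. Output: "HEJJJJQRJJJ"
Token 9: backref(off=2, len=4) (overlapping!). Copied 'JJJJ' from pos 9. Output: "HEJJJJQRJJJJJJJ"
Token 10: literal('E'). Output: "HEJJJJQRJJJJJJJE"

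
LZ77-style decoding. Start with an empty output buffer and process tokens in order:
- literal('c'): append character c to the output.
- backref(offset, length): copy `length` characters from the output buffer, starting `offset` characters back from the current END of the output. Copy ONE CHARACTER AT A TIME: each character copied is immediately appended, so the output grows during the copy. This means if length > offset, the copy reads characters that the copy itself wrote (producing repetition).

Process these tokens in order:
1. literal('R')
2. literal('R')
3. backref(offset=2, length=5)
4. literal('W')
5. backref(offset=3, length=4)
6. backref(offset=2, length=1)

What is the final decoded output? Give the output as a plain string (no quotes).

Token 1: literal('R'). Output: "R"
Token 2: literal('R'). Output: "RR"
Token 3: backref(off=2, len=5) (overlapping!). Copied 'RRRRR' from pos 0. Output: "RRRRRRR"
Token 4: literal('W'). Output: "RRRRRRRW"
Token 5: backref(off=3, len=4) (overlapping!). Copied 'RRWR' from pos 5. Output: "RRRRRRRWRRWR"
Token 6: backref(off=2, len=1). Copied 'W' from pos 10. Output: "RRRRRRRWRRWRW"

Answer: RRRRRRRWRRWRW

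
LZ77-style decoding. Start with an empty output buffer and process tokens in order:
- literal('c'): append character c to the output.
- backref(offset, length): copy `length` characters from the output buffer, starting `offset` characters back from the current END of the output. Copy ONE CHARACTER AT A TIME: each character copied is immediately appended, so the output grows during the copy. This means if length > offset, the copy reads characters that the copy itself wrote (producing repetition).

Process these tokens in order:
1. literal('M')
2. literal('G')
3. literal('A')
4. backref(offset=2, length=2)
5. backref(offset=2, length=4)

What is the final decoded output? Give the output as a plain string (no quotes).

Answer: MGAGAGAGA

Derivation:
Token 1: literal('M'). Output: "M"
Token 2: literal('G'). Output: "MG"
Token 3: literal('A'). Output: "MGA"
Token 4: backref(off=2, len=2). Copied 'GA' from pos 1. Output: "MGAGA"
Token 5: backref(off=2, len=4) (overlapping!). Copied 'GAGA' from pos 3. Output: "MGAGAGAGA"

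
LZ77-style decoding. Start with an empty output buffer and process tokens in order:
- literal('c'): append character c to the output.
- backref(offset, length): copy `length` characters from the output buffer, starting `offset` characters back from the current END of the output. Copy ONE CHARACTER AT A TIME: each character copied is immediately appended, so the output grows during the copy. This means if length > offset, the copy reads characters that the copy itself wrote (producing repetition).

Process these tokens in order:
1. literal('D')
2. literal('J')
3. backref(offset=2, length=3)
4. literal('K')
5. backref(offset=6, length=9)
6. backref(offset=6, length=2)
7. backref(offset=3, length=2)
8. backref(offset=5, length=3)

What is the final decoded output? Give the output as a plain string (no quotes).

Answer: DJDJDKDJDJDKDJDJDDJDJD

Derivation:
Token 1: literal('D'). Output: "D"
Token 2: literal('J'). Output: "DJ"
Token 3: backref(off=2, len=3) (overlapping!). Copied 'DJD' from pos 0. Output: "DJDJD"
Token 4: literal('K'). Output: "DJDJDK"
Token 5: backref(off=6, len=9) (overlapping!). Copied 'DJDJDKDJD' from pos 0. Output: "DJDJDKDJDJDKDJD"
Token 6: backref(off=6, len=2). Copied 'JD' from pos 9. Output: "DJDJDKDJDJDKDJDJD"
Token 7: backref(off=3, len=2). Copied 'DJ' from pos 14. Output: "DJDJDKDJDJDKDJDJDDJ"
Token 8: backref(off=5, len=3). Copied 'DJD' from pos 14. Output: "DJDJDKDJDJDKDJDJDDJDJD"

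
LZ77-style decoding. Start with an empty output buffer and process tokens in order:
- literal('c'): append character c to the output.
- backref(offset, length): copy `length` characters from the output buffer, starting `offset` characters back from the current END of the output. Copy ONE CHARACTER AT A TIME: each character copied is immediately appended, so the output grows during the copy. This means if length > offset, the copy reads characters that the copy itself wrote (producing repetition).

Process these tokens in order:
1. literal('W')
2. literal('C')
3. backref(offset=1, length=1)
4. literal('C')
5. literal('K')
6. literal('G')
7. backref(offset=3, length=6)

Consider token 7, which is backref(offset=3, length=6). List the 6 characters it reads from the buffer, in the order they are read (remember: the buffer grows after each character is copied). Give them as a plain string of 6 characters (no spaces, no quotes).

Token 1: literal('W'). Output: "W"
Token 2: literal('C'). Output: "WC"
Token 3: backref(off=1, len=1). Copied 'C' from pos 1. Output: "WCC"
Token 4: literal('C'). Output: "WCCC"
Token 5: literal('K'). Output: "WCCCK"
Token 6: literal('G'). Output: "WCCCKG"
Token 7: backref(off=3, len=6). Buffer before: "WCCCKG" (len 6)
  byte 1: read out[3]='C', append. Buffer now: "WCCCKGC"
  byte 2: read out[4]='K', append. Buffer now: "WCCCKGCK"
  byte 3: read out[5]='G', append. Buffer now: "WCCCKGCKG"
  byte 4: read out[6]='C', append. Buffer now: "WCCCKGCKGC"
  byte 5: read out[7]='K', append. Buffer now: "WCCCKGCKGCK"
  byte 6: read out[8]='G', append. Buffer now: "WCCCKGCKGCKG"

Answer: CKGCKG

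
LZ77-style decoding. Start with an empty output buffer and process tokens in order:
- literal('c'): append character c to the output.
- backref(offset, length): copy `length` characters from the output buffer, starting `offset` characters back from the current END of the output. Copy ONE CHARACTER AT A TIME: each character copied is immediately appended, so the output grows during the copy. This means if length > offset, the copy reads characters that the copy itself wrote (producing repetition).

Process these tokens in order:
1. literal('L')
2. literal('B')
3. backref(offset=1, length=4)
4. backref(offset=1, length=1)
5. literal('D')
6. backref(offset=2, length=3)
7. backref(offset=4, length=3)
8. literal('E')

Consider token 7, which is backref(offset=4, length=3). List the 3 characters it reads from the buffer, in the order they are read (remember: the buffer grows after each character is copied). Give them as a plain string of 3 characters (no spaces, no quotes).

Token 1: literal('L'). Output: "L"
Token 2: literal('B'). Output: "LB"
Token 3: backref(off=1, len=4) (overlapping!). Copied 'BBBB' from pos 1. Output: "LBBBBB"
Token 4: backref(off=1, len=1). Copied 'B' from pos 5. Output: "LBBBBBB"
Token 5: literal('D'). Output: "LBBBBBBD"
Token 6: backref(off=2, len=3) (overlapping!). Copied 'BDB' from pos 6. Output: "LBBBBBBDBDB"
Token 7: backref(off=4, len=3). Buffer before: "LBBBBBBDBDB" (len 11)
  byte 1: read out[7]='D', append. Buffer now: "LBBBBBBDBDBD"
  byte 2: read out[8]='B', append. Buffer now: "LBBBBBBDBDBDB"
  byte 3: read out[9]='D', append. Buffer now: "LBBBBBBDBDBDBD"

Answer: DBD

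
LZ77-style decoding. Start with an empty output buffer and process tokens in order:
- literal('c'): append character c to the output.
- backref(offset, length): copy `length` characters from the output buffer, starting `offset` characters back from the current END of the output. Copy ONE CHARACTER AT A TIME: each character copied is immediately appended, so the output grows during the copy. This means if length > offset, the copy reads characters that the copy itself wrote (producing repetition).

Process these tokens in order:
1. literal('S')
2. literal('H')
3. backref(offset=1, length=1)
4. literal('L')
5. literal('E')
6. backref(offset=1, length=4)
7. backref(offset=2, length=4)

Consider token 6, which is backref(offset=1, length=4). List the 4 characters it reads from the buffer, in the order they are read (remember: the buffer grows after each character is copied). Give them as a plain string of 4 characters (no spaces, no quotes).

Answer: EEEE

Derivation:
Token 1: literal('S'). Output: "S"
Token 2: literal('H'). Output: "SH"
Token 3: backref(off=1, len=1). Copied 'H' from pos 1. Output: "SHH"
Token 4: literal('L'). Output: "SHHL"
Token 5: literal('E'). Output: "SHHLE"
Token 6: backref(off=1, len=4). Buffer before: "SHHLE" (len 5)
  byte 1: read out[4]='E', append. Buffer now: "SHHLEE"
  byte 2: read out[5]='E', append. Buffer now: "SHHLEEE"
  byte 3: read out[6]='E', append. Buffer now: "SHHLEEEE"
  byte 4: read out[7]='E', append. Buffer now: "SHHLEEEEE"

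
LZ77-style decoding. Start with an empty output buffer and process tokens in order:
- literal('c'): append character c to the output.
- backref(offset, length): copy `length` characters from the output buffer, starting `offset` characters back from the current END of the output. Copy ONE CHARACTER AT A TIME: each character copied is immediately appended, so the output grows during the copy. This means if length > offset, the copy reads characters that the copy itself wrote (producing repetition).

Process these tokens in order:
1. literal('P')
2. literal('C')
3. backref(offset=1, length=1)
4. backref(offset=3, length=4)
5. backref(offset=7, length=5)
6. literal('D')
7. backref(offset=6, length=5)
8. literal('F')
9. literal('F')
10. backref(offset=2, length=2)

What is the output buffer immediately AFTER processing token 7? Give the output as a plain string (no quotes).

Answer: PCCPCCPPCCPCDPCCPC

Derivation:
Token 1: literal('P'). Output: "P"
Token 2: literal('C'). Output: "PC"
Token 3: backref(off=1, len=1). Copied 'C' from pos 1. Output: "PCC"
Token 4: backref(off=3, len=4) (overlapping!). Copied 'PCCP' from pos 0. Output: "PCCPCCP"
Token 5: backref(off=7, len=5). Copied 'PCCPC' from pos 0. Output: "PCCPCCPPCCPC"
Token 6: literal('D'). Output: "PCCPCCPPCCPCD"
Token 7: backref(off=6, len=5). Copied 'PCCPC' from pos 7. Output: "PCCPCCPPCCPCDPCCPC"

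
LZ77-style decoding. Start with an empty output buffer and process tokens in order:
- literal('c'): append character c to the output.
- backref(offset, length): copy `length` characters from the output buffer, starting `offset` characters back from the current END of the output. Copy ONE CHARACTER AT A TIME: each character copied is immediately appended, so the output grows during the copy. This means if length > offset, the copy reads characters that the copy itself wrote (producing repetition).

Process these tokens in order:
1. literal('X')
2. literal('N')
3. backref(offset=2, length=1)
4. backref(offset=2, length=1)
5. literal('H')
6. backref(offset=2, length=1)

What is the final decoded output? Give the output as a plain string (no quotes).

Token 1: literal('X'). Output: "X"
Token 2: literal('N'). Output: "XN"
Token 3: backref(off=2, len=1). Copied 'X' from pos 0. Output: "XNX"
Token 4: backref(off=2, len=1). Copied 'N' from pos 1. Output: "XNXN"
Token 5: literal('H'). Output: "XNXNH"
Token 6: backref(off=2, len=1). Copied 'N' from pos 3. Output: "XNXNHN"

Answer: XNXNHN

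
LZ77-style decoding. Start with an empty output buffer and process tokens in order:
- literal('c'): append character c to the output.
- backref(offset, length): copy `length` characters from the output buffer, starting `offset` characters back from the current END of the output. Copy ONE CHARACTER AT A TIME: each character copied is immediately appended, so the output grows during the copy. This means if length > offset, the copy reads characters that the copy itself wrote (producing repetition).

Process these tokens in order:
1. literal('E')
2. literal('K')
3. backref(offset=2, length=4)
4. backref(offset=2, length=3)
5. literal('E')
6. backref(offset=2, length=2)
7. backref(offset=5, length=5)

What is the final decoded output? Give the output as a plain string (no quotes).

Answer: EKEKEKEKEEEEKEEEE

Derivation:
Token 1: literal('E'). Output: "E"
Token 2: literal('K'). Output: "EK"
Token 3: backref(off=2, len=4) (overlapping!). Copied 'EKEK' from pos 0. Output: "EKEKEK"
Token 4: backref(off=2, len=3) (overlapping!). Copied 'EKE' from pos 4. Output: "EKEKEKEKE"
Token 5: literal('E'). Output: "EKEKEKEKEE"
Token 6: backref(off=2, len=2). Copied 'EE' from pos 8. Output: "EKEKEKEKEEEE"
Token 7: backref(off=5, len=5). Copied 'KEEEE' from pos 7. Output: "EKEKEKEKEEEEKEEEE"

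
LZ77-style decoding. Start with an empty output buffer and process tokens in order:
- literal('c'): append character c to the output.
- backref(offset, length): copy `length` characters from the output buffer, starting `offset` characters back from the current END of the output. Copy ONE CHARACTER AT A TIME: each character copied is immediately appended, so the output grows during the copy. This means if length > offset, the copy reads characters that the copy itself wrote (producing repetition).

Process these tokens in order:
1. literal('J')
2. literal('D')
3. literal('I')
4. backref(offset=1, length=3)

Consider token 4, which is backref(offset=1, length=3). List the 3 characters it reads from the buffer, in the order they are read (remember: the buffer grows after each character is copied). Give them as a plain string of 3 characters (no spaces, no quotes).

Answer: III

Derivation:
Token 1: literal('J'). Output: "J"
Token 2: literal('D'). Output: "JD"
Token 3: literal('I'). Output: "JDI"
Token 4: backref(off=1, len=3). Buffer before: "JDI" (len 3)
  byte 1: read out[2]='I', append. Buffer now: "JDII"
  byte 2: read out[3]='I', append. Buffer now: "JDIII"
  byte 3: read out[4]='I', append. Buffer now: "JDIIII"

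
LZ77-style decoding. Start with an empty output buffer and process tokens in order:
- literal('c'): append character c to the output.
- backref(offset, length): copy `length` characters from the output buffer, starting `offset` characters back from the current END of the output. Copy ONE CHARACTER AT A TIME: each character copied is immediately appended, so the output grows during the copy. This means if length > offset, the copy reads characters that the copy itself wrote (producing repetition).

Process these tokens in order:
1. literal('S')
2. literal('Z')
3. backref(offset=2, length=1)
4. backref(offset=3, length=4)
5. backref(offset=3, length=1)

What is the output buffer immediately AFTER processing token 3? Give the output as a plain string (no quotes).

Answer: SZS

Derivation:
Token 1: literal('S'). Output: "S"
Token 2: literal('Z'). Output: "SZ"
Token 3: backref(off=2, len=1). Copied 'S' from pos 0. Output: "SZS"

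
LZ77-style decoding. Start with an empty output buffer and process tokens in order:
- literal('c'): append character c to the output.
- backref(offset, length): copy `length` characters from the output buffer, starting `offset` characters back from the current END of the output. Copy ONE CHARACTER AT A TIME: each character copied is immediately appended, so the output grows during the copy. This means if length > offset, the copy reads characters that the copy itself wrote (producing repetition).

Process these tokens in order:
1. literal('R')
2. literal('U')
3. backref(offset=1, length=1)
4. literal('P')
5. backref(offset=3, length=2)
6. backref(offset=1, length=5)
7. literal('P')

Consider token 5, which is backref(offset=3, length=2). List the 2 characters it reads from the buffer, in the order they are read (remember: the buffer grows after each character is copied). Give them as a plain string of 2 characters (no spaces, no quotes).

Token 1: literal('R'). Output: "R"
Token 2: literal('U'). Output: "RU"
Token 3: backref(off=1, len=1). Copied 'U' from pos 1. Output: "RUU"
Token 4: literal('P'). Output: "RUUP"
Token 5: backref(off=3, len=2). Buffer before: "RUUP" (len 4)
  byte 1: read out[1]='U', append. Buffer now: "RUUPU"
  byte 2: read out[2]='U', append. Buffer now: "RUUPUU"

Answer: UU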